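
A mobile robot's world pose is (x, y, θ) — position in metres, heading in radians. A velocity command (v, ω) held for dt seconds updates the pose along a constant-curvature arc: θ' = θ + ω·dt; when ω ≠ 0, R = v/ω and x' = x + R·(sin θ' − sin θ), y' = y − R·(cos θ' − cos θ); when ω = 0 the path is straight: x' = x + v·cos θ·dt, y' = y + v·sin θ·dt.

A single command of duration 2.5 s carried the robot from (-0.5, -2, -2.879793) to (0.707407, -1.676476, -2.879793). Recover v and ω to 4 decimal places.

v = -0.5000, ω = 0.0000

Δθ = -2.879793 − -2.879793 = 0.000000
ω = Δθ/dt = 0.000000/2.5 = 0.0000
ω = 0 → v = (Δx·cos θ + Δy·sin θ)/dt = -0.5000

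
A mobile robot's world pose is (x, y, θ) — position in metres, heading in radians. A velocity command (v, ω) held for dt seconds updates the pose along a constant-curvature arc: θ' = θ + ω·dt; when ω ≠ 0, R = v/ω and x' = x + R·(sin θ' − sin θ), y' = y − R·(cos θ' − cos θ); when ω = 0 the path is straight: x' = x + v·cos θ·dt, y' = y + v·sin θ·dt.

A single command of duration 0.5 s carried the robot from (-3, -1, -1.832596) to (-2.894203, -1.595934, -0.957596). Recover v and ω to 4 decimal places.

Δθ = -0.957596 − -1.832596 = 0.875000
ω = Δθ/dt = 0.875000/0.5 = 1.7500
R = −Δy/(cos θ' − cos θ) = 0.7143
v = R·ω = 0.7143·1.7500 = 1.2500

v = 1.2500, ω = 1.7500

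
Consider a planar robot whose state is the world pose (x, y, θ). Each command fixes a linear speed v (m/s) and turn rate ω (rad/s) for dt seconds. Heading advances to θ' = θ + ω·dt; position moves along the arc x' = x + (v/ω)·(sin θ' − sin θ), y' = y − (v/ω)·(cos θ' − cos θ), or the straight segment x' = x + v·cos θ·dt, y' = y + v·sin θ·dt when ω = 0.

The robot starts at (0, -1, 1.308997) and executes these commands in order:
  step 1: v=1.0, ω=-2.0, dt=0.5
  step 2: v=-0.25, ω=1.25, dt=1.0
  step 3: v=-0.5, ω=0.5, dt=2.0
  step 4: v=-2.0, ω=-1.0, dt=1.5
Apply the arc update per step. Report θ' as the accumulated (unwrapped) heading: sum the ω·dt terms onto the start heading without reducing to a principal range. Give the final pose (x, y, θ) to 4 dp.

step 1: θ'=0.3090 (R=-0.5000) → pose (0.3309, -0.6531, 0.3090)
step 2: θ'=1.5590 (R=-0.2000) → pose (0.1917, -0.8413, 1.5590)
step 3: θ'=2.5590 (R=-1.0000) → pose (0.6415, -1.6881, 2.5590)
step 4: θ'=1.0590 (R=2.0000) → pose (1.2848, -4.3377, 1.0590)

(1.2848, -4.3377, 1.0590)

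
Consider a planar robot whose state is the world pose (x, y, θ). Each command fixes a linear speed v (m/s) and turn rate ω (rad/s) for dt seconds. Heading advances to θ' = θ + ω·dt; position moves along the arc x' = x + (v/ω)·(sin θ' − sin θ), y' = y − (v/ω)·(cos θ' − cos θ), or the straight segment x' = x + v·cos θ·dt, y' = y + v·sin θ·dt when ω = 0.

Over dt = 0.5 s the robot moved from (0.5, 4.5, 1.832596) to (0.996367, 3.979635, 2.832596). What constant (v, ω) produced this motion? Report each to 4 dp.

v = -1.5000, ω = 2.0000

Δθ = 2.832596 − 1.832596 = 1.000000
ω = Δθ/dt = 1.000000/0.5 = 2.0000
R = −Δy/(cos θ' − cos θ) = -0.7500
v = R·ω = -0.7500·2.0000 = -1.5000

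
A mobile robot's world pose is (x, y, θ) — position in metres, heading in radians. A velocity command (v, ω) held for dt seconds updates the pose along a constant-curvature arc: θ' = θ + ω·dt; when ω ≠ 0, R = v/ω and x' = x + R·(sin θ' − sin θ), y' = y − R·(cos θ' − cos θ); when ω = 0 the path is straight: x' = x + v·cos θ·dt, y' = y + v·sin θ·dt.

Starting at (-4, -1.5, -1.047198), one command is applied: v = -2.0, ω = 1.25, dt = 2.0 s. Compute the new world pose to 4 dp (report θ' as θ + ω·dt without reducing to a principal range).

(-6.9745, -2.1116, 1.4528)

θ' = -1.0472 + 1.25·2.0 = 1.4528
R = v/ω = -2.0/1.25 = -1.6000
x' = -4 + -1.6000·(sin 1.4528 − sin -1.0472) = -6.9745
y' = -1.5 − -1.6000·(cos 1.4528 − cos -1.0472) = -2.1116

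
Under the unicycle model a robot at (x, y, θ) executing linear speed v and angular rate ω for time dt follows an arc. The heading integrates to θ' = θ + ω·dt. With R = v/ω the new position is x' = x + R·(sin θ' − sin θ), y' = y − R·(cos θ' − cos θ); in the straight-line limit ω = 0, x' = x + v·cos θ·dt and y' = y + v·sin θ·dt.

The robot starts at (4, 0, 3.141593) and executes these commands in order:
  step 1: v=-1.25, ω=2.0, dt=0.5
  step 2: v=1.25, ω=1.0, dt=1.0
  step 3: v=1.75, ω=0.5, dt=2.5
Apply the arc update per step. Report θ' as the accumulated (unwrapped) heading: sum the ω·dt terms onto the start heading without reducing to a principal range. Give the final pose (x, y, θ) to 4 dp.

step 1: θ'=4.1416 (R=-0.6250) → pose (4.5259, 0.2873, 4.1416)
step 2: θ'=5.1416 (R=1.2500) → pose (4.4411, -0.9083, 5.1416)
step 3: θ'=6.3916 (R=3.5000) → pose (8.0024, -2.9312, 6.3916)

(8.0024, -2.9312, 6.3916)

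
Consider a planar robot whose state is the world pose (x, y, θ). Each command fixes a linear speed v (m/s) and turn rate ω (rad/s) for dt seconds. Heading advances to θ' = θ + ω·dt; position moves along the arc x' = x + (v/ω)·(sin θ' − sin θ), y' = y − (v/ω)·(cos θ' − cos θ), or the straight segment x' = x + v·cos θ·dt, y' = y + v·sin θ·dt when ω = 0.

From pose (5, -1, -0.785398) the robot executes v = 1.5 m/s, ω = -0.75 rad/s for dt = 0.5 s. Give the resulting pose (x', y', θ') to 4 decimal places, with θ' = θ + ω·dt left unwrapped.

θ' = -0.7854 + -0.75·0.5 = -1.1604
R = v/ω = 1.5/-0.75 = -2.0000
x' = 5 + -2.0000·(sin -1.1604 − sin -0.7854) = 5.4197
y' = -1 − -2.0000·(cos -1.1604 − cos -0.7854) = -1.6163

(5.4197, -1.6163, -1.1604)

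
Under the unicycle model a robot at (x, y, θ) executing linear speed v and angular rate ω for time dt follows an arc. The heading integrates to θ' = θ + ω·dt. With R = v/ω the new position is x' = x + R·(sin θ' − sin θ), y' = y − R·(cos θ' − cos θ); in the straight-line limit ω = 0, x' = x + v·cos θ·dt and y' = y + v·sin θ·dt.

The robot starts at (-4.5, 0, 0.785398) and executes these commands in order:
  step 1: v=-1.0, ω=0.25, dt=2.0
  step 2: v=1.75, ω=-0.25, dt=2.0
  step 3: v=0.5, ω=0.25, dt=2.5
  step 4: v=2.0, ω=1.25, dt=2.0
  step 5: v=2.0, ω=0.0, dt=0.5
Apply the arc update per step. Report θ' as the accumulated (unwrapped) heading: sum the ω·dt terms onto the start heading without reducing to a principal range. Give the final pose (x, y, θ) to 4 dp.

(-6.5932, 3.0817, 3.9104)

step 1: θ'=1.2854 (R=-4.0000) → pose (-5.5098, -1.7023, 1.2854)
step 2: θ'=0.7854 (R=-7.0000) → pose (-3.7427, 1.2767, 0.7854)
step 3: θ'=1.4104 (R=2.0000) → pose (-3.1826, 2.3715, 1.4104)
step 4: θ'=3.9104 (R=1.6000) → pose (-5.8745, 3.7770, 3.9104)
step 5: θ'=3.9104 (straight) → pose (-6.5932, 3.0817, 3.9104)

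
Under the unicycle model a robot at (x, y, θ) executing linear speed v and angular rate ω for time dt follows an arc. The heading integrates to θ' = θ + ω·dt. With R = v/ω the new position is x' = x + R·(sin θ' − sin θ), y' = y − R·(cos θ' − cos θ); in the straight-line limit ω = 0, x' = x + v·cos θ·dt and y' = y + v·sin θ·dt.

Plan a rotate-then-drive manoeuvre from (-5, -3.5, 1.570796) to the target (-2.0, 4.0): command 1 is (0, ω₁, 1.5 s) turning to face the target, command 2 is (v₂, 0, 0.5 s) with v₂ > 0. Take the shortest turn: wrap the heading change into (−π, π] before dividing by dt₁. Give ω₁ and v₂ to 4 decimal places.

heading to target = atan2(4−-3.5, -2−-5) = 1.1903
Δθ = wrap(1.1903 − 1.5708) = -0.3805; ω₁ = Δθ/dt₁ = -0.2537
distance = √((-2−-5)² + (4−-3.5)²) = 8.0777; v₂ = distance/dt₂ = 16.1555

ω₁ = -0.2537, v₂ = 16.1555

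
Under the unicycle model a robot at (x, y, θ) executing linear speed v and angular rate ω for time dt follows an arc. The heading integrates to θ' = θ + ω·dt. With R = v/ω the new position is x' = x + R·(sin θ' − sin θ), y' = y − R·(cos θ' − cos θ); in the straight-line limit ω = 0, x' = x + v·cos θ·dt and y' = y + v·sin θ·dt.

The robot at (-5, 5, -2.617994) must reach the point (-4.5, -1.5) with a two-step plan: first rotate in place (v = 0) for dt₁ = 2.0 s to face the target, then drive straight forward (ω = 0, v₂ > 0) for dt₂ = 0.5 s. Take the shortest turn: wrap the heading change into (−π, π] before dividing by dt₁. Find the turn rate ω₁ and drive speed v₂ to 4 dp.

ω₁ = 0.5620, v₂ = 13.0384

heading to target = atan2(-1.5−5, -4.5−-5) = -1.4940
Δθ = wrap(-1.4940 − -2.6180) = 1.1240; ω₁ = Δθ/dt₁ = 0.5620
distance = √((-4.5−-5)² + (-1.5−5)²) = 6.5192; v₂ = distance/dt₂ = 13.0384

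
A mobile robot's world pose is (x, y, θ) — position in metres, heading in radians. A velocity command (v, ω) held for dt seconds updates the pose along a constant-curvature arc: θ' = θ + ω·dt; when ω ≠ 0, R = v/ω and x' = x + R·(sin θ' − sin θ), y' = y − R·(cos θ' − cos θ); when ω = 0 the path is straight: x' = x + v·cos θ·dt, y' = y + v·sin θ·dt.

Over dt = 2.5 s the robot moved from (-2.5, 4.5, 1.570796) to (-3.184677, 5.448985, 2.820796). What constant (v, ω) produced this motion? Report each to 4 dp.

Δθ = 2.820796 − 1.570796 = 1.250000
ω = Δθ/dt = 1.250000/2.5 = 0.5000
R = −Δy/(cos θ' − cos θ) = 1.0000
v = R·ω = 1.0000·0.5000 = 0.5000

v = 0.5000, ω = 0.5000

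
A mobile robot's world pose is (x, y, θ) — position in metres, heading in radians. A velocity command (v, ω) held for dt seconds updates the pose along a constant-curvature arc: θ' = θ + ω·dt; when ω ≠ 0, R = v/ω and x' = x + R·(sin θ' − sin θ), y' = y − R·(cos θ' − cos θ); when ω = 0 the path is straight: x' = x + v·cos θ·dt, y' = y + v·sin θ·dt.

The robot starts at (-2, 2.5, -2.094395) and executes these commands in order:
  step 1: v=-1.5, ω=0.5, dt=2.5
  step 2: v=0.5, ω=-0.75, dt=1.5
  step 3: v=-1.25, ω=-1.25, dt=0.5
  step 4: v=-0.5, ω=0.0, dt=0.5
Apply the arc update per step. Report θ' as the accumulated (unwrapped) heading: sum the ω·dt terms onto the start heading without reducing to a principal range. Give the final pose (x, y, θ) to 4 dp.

(-1.6245, 5.8869, -2.5944)

step 1: θ'=-0.8444 (R=-3.0000) → pose (-2.3554, 5.9926, -0.8444)
step 2: θ'=-1.9694 (R=-0.6667) → pose (-2.2393, 5.2910, -1.9694)
step 3: θ'=-2.5944 (R=1.0000) → pose (-1.8380, 5.7569, -2.5944)
step 4: θ'=-2.5944 (straight) → pose (-1.6245, 5.8869, -2.5944)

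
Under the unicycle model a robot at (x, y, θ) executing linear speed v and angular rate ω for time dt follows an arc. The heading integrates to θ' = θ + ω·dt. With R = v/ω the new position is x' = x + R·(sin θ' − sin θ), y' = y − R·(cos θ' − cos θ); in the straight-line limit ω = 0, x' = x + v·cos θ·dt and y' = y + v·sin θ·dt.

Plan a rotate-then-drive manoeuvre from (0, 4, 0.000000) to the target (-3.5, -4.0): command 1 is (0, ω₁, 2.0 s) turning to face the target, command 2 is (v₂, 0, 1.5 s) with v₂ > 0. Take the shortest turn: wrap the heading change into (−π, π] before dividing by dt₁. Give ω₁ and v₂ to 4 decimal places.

ω₁ = -0.9916, v₂ = 5.8214

heading to target = atan2(-4−4, -3.5−0) = -1.9832
Δθ = wrap(-1.9832 − 0.0000) = -1.9832; ω₁ = Δθ/dt₁ = -0.9916
distance = √((-3.5−0)² + (-4−4)²) = 8.7321; v₂ = distance/dt₂ = 5.8214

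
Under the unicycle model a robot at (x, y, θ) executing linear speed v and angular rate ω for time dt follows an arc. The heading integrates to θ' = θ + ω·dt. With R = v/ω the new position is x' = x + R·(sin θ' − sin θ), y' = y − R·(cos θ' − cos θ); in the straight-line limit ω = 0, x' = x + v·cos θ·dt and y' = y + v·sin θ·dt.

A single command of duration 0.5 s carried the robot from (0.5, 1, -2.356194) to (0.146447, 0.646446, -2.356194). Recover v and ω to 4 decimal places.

v = 1.0000, ω = 0.0000

Δθ = -2.356194 − -2.356194 = 0.000000
ω = Δθ/dt = 0.000000/0.5 = 0.0000
ω = 0 → v = (Δx·cos θ + Δy·sin θ)/dt = 1.0000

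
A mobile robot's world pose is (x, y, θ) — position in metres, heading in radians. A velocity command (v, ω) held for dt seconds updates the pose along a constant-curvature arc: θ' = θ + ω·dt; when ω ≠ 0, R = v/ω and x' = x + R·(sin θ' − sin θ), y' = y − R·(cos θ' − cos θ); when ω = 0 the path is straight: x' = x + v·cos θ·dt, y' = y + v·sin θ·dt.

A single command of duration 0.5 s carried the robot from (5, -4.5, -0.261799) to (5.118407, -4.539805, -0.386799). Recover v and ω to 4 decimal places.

Δθ = -0.386799 − -0.261799 = -0.125000
ω = Δθ/dt = -0.125000/0.5 = -0.2500
R = Δx/(sin θ' − sin θ) = -1.0000
v = R·ω = -1.0000·-0.2500 = 0.2500

v = 0.2500, ω = -0.2500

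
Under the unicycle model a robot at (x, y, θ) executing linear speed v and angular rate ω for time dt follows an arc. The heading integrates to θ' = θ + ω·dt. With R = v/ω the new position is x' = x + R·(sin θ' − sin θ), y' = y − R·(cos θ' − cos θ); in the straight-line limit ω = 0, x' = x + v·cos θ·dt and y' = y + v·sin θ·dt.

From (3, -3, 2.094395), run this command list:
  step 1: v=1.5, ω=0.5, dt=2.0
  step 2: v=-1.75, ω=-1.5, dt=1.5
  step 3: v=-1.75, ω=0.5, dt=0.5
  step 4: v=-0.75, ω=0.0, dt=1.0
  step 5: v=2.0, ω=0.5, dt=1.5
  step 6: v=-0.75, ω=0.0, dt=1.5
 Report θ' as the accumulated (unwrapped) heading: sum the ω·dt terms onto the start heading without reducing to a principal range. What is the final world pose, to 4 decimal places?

(1.1234, -2.9977, 1.8444)

step 1: θ'=3.0944 (R=3.0000) → pose (0.5435, -1.5033, 3.0944)
step 2: θ'=0.8444 (R=1.1667) → pose (1.3606, -3.4436, 0.8444)
step 3: θ'=1.0944 (R=-3.5000) → pose (0.8668, -4.1632, 1.0944)
step 4: θ'=1.0944 (straight) → pose (0.5229, -4.8297, 1.0944)
step 5: θ'=1.8444 (R=4.0000) → pose (0.8195, -1.9145, 1.8444)
step 6: θ'=1.8444 (straight) → pose (1.1234, -2.9977, 1.8444)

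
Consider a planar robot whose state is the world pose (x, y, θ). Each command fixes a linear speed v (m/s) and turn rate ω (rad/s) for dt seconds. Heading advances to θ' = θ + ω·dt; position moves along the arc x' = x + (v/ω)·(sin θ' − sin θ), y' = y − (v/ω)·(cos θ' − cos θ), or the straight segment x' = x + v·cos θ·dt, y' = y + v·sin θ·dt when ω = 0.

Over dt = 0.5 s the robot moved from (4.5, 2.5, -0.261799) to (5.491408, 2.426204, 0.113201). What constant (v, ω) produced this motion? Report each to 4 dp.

Δθ = 0.113201 − -0.261799 = 0.375000
ω = Δθ/dt = 0.375000/0.5 = 0.7500
R = Δx/(sin θ' − sin θ) = 2.6667
v = R·ω = 2.6667·0.7500 = 2.0000

v = 2.0000, ω = 0.7500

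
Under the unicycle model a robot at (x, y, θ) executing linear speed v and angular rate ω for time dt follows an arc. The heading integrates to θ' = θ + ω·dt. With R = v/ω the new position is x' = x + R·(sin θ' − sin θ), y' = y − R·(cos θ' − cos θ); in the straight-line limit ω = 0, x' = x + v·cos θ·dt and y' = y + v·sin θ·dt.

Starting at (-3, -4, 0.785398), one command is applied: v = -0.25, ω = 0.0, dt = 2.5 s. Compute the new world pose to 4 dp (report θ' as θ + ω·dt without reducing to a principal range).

θ' = 0.7854 + 0.0·2.5 = 0.7854
ω = 0 → straight: x' = -3 + -0.25·cos(0.7854)·2.5 = -3.4419
y' = -4 + -0.25·sin(0.7854)·2.5 = -4.4419

(-3.4419, -4.4419, 0.7854)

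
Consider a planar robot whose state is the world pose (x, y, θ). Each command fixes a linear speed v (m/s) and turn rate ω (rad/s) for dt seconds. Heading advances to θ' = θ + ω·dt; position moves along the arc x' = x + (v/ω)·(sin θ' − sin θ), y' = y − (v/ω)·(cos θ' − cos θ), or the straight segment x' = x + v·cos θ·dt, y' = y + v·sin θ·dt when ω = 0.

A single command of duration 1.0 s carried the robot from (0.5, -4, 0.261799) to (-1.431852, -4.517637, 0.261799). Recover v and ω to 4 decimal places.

Δθ = 0.261799 − 0.261799 = 0.000000
ω = Δθ/dt = 0.000000/1.0 = 0.0000
ω = 0 → v = (Δx·cos θ + Δy·sin θ)/dt = -2.0000

v = -2.0000, ω = 0.0000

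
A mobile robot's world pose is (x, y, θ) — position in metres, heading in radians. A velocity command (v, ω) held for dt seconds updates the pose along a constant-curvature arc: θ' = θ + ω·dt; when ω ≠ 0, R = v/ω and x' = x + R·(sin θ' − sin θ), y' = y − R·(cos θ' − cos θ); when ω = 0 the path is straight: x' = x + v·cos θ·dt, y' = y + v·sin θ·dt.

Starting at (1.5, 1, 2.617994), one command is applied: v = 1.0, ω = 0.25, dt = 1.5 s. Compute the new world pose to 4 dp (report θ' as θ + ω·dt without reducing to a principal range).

θ' = 2.6180 + 0.25·1.5 = 2.9930
R = v/ω = 1.0/0.25 = 4.0000
x' = 1.5 + 4.0000·(sin 2.9930 − sin 2.6180) = 0.0922
y' = 1 − 4.0000·(cos 2.9930 − cos 2.6180) = 1.4918

(0.0922, 1.4918, 2.9930)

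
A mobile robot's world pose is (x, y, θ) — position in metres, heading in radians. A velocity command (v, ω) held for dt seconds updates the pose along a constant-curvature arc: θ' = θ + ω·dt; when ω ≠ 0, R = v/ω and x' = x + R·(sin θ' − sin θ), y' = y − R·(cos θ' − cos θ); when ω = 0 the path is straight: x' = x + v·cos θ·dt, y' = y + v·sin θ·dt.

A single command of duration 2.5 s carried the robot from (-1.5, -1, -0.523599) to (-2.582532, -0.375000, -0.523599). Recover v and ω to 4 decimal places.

v = -0.5000, ω = 0.0000

Δθ = -0.523599 − -0.523599 = 0.000000
ω = Δθ/dt = 0.000000/2.5 = 0.0000
ω = 0 → v = (Δx·cos θ + Δy·sin θ)/dt = -0.5000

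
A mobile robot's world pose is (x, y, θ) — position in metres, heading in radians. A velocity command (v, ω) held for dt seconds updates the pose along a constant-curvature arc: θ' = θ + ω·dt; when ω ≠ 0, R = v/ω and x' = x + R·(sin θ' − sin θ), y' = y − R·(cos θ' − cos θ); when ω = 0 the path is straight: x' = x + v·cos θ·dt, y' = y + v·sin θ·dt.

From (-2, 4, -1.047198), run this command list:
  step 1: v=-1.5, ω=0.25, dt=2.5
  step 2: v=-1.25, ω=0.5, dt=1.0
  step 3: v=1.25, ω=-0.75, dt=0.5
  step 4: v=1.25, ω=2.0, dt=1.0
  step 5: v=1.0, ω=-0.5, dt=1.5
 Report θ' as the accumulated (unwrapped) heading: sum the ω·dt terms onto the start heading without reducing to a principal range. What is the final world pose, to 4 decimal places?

(-4.1836, 8.7190, 0.9528)

step 1: θ'=-0.4222 (R=-6.0000) → pose (-4.7376, 6.4731, -0.4222)
step 2: θ'=0.0778 (R=-2.5000) → pose (-5.9563, 6.6851, 0.0778)
step 3: θ'=-0.2972 (R=-1.6667) → pose (-5.3387, 6.6171, -0.2972)
step 4: θ'=1.7028 (R=0.6250) → pose (-4.5361, 7.2969, 1.7028)
step 5: θ'=0.9528 (R=-2.0000) → pose (-4.1836, 8.7190, 0.9528)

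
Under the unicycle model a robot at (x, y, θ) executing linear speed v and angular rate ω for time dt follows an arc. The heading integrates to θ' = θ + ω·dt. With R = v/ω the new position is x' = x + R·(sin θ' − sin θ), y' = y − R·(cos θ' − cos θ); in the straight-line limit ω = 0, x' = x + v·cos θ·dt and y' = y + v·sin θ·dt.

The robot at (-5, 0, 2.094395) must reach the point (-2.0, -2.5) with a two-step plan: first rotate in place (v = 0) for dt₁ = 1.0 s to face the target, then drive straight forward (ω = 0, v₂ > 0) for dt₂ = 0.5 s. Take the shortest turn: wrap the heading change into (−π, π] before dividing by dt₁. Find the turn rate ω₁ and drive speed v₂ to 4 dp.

heading to target = atan2(-2.5−0, -2−-5) = -0.6947
Δθ = wrap(-0.6947 − 2.0944) = -2.7891; ω₁ = Δθ/dt₁ = -2.7891
distance = √((-2−-5)² + (-2.5−0)²) = 3.9051; v₂ = distance/dt₂ = 7.8102

ω₁ = -2.7891, v₂ = 7.8102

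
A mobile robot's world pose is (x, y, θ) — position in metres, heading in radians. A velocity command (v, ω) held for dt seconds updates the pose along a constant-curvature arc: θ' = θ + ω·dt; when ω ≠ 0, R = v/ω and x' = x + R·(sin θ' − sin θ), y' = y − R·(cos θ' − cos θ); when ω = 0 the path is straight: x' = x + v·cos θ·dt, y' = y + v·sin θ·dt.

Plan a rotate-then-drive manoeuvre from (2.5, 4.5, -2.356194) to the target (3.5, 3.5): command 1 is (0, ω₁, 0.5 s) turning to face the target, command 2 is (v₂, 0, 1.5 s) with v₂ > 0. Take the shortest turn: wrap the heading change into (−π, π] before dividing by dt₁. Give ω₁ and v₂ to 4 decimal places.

ω₁ = 3.1416, v₂ = 0.9428

heading to target = atan2(3.5−4.5, 3.5−2.5) = -0.7854
Δθ = wrap(-0.7854 − -2.3562) = 1.5708; ω₁ = Δθ/dt₁ = 3.1416
distance = √((3.5−2.5)² + (3.5−4.5)²) = 1.4142; v₂ = distance/dt₂ = 0.9428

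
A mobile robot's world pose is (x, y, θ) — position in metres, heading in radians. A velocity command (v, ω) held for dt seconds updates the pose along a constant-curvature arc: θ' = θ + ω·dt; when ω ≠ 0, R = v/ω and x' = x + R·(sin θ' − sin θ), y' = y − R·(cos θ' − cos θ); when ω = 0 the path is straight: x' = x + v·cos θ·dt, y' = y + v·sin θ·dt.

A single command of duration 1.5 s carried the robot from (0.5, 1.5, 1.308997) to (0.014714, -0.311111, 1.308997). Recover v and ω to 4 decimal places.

Δθ = 1.308997 − 1.308997 = 0.000000
ω = Δθ/dt = 0.000000/1.5 = 0.0000
ω = 0 → v = (Δx·cos θ + Δy·sin θ)/dt = -1.2500

v = -1.2500, ω = 0.0000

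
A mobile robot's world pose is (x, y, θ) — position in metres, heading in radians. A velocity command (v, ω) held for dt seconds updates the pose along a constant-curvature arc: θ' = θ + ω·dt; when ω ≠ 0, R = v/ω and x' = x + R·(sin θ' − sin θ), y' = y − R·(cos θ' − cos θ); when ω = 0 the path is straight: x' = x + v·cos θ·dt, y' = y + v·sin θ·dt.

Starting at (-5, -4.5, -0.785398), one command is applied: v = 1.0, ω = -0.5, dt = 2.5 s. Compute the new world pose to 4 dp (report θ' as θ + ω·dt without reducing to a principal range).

(-4.6262, -6.8103, -2.0354)

θ' = -0.7854 + -0.5·2.5 = -2.0354
R = v/ω = 1.0/-0.5 = -2.0000
x' = -5 + -2.0000·(sin -2.0354 − sin -0.7854) = -4.6262
y' = -4.5 − -2.0000·(cos -2.0354 − cos -0.7854) = -6.8103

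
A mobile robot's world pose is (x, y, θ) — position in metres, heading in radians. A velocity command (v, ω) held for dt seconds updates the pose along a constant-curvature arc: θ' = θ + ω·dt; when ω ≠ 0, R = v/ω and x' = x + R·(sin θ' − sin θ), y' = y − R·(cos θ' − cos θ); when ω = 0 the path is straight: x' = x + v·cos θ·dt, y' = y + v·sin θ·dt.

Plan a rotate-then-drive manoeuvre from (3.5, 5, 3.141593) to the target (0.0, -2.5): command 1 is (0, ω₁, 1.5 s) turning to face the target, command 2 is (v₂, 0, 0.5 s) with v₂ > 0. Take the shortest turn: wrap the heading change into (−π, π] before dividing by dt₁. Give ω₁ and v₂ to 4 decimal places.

ω₁ = 0.7561, v₂ = 16.5529

heading to target = atan2(-2.5−5, 0−3.5) = -2.0074
Δθ = wrap(-2.0074 − 3.1416) = 1.1342; ω₁ = Δθ/dt₁ = 0.7561
distance = √((0−3.5)² + (-2.5−5)²) = 8.2765; v₂ = distance/dt₂ = 16.5529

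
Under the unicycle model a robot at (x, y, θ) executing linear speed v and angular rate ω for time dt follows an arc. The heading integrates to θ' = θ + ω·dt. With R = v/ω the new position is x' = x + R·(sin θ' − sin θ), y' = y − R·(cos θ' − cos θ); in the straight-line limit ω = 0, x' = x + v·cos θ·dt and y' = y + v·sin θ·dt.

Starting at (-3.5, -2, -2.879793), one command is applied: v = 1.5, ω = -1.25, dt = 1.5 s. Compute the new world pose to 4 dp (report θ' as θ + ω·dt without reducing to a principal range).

θ' = -2.8798 + -1.25·1.5 = -4.7548
R = v/ω = 1.5/-1.25 = -1.2000
x' = -3.5 + -1.2000·(sin -4.7548 − sin -2.8798) = -5.0095
y' = -2 − -1.2000·(cos -4.7548 − cos -2.8798) = -0.7900

(-5.0095, -0.7900, -4.7548)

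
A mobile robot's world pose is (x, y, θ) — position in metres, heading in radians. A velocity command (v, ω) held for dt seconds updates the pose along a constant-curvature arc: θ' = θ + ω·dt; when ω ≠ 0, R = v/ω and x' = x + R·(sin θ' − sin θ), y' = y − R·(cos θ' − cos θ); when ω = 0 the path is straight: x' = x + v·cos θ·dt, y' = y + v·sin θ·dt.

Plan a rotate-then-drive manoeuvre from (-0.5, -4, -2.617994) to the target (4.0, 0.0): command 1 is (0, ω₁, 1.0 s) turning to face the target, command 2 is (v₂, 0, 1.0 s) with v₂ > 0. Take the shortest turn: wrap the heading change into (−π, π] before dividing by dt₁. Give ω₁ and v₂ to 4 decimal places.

ω₁ = -2.9385, v₂ = 6.0208

heading to target = atan2(0−-4, 4−-0.5) = 0.7266
Δθ = wrap(0.7266 − -2.6180) = -2.9385; ω₁ = Δθ/dt₁ = -2.9385
distance = √((4−-0.5)² + (0−-4)²) = 6.0208; v₂ = distance/dt₂ = 6.0208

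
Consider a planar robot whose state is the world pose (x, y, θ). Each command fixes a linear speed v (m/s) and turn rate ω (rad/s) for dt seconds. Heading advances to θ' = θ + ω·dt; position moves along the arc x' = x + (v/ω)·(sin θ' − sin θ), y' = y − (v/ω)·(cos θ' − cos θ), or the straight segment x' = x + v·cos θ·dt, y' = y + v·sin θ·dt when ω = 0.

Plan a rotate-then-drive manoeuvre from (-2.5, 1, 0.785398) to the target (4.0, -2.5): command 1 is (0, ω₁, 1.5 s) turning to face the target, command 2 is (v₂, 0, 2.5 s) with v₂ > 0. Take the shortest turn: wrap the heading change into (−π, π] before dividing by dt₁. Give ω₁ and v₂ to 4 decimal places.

ω₁ = -0.8529, v₂ = 2.9530

heading to target = atan2(-2.5−1, 4−-2.5) = -0.4939
Δθ = wrap(-0.4939 − 0.7854) = -1.2793; ω₁ = Δθ/dt₁ = -0.8529
distance = √((4−-2.5)² + (-2.5−1)²) = 7.3824; v₂ = distance/dt₂ = 2.9530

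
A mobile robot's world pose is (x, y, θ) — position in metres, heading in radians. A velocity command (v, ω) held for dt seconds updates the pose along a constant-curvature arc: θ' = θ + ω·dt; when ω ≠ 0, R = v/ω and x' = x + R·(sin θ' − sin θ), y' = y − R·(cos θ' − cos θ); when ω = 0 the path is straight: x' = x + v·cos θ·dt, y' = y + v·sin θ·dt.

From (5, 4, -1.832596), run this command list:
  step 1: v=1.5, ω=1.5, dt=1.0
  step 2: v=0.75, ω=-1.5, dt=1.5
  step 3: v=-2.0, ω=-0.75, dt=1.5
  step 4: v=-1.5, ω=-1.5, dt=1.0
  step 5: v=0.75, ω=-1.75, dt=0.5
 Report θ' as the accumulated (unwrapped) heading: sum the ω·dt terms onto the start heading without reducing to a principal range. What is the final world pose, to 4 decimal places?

step 1: θ'=-0.3326 (R=1.0000) → pose (5.6394, 2.7960, -0.3326)
step 2: θ'=-2.5826 (R=-0.5000) → pose (5.7413, 1.8995, -2.5826)
step 3: θ'=-3.7076 (R=2.6667) → pose (8.5856, 1.8895, -3.7076)
step 4: θ'=-5.2076 (R=1.0000) → pose (8.9292, 0.5703, -5.2076)
step 5: θ'=-6.0826 (R=-0.4286) → pose (9.2209, 0.7866, -6.0826)

(9.2209, 0.7866, -6.0826)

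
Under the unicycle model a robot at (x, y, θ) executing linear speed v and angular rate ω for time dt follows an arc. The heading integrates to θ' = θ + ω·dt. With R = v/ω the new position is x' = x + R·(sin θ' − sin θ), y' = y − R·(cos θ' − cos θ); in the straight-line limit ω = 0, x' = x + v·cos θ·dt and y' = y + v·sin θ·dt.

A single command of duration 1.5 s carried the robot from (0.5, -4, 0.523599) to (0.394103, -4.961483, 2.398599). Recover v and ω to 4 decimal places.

Δθ = 2.398599 − 0.523599 = 1.875000
ω = Δθ/dt = 1.875000/1.5 = 1.2500
R = −Δy/(cos θ' − cos θ) = -0.6000
v = R·ω = -0.6000·1.2500 = -0.7500

v = -0.7500, ω = 1.2500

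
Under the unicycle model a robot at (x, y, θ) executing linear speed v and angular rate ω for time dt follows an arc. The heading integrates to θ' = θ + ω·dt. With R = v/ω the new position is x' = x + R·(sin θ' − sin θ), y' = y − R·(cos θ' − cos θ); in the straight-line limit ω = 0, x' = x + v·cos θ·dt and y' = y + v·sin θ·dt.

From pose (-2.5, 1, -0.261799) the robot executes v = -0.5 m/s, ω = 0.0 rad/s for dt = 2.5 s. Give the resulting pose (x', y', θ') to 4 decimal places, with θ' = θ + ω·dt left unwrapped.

θ' = -0.2618 + 0.0·2.5 = -0.2618
ω = 0 → straight: x' = -2.5 + -0.5·cos(-0.2618)·2.5 = -3.7074
y' = 1 + -0.5·sin(-0.2618)·2.5 = 1.3235

(-3.7074, 1.3235, -0.2618)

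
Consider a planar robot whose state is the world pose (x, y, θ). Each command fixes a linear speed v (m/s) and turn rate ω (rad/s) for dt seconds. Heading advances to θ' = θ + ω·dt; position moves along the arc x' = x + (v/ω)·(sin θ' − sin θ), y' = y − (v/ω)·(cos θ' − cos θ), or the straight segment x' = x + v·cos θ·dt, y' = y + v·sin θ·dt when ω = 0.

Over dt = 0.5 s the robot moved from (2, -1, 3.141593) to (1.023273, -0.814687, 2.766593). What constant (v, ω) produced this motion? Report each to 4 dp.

Δθ = 2.766593 − 3.141593 = -0.375000
ω = Δθ/dt = -0.375000/0.5 = -0.7500
R = Δx/(sin θ' − sin θ) = -2.6667
v = R·ω = -2.6667·-0.7500 = 2.0000

v = 2.0000, ω = -0.7500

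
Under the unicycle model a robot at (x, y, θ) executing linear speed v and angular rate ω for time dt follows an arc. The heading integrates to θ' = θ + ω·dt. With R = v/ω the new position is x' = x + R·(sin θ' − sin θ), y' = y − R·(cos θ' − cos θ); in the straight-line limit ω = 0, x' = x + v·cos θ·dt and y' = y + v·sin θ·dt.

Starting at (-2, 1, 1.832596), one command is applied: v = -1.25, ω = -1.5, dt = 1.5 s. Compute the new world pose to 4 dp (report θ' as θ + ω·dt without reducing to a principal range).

(-3.1428, 0.0225, -0.4174)

θ' = 1.8326 + -1.5·1.5 = -0.4174
R = v/ω = -1.25/-1.5 = 0.8333
x' = -2 + 0.8333·(sin -0.4174 − sin 1.8326) = -3.1428
y' = 1 − 0.8333·(cos -0.4174 − cos 1.8326) = 0.0225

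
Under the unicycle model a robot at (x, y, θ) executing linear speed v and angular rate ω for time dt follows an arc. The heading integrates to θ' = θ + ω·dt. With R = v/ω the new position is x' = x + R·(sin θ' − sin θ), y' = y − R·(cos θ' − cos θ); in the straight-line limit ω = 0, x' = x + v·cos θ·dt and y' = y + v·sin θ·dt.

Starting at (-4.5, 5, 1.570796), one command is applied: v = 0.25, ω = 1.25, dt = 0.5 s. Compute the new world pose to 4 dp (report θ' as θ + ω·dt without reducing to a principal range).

(-4.5378, 5.1170, 2.1958)

θ' = 1.5708 + 1.25·0.5 = 2.1958
R = v/ω = 0.25/1.25 = 0.2000
x' = -4.5 + 0.2000·(sin 2.1958 − sin 1.5708) = -4.5378
y' = 5 − 0.2000·(cos 2.1958 − cos 1.5708) = 5.1170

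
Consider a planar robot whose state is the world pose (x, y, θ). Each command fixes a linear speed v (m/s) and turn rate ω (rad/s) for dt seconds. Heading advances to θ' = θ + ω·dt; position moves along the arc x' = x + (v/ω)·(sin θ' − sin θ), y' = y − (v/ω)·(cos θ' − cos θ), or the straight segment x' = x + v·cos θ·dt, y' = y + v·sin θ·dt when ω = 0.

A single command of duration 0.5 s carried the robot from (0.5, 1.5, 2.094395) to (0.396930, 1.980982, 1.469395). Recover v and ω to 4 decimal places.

v = 1.0000, ω = -1.2500

Δθ = 1.469395 − 2.094395 = -0.625000
ω = Δθ/dt = -0.625000/0.5 = -1.2500
R = −Δy/(cos θ' − cos θ) = -0.8000
v = R·ω = -0.8000·-1.2500 = 1.0000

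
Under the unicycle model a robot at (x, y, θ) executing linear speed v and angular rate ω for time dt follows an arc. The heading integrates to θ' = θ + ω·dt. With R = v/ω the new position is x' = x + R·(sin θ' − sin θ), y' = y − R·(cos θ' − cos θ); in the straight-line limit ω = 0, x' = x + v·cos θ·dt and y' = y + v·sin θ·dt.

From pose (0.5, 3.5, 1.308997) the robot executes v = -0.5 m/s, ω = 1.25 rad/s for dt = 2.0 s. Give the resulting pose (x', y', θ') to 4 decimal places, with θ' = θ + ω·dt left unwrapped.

θ' = 1.3090 + 1.25·2.0 = 3.8090
R = v/ω = -0.5/1.25 = -0.4000
x' = 0.5 + -0.4000·(sin 3.8090 − sin 1.3090) = 1.1340
y' = 3.5 − -0.4000·(cos 3.8090 − cos 1.3090) = 3.0823

(1.1340, 3.0823, 3.8090)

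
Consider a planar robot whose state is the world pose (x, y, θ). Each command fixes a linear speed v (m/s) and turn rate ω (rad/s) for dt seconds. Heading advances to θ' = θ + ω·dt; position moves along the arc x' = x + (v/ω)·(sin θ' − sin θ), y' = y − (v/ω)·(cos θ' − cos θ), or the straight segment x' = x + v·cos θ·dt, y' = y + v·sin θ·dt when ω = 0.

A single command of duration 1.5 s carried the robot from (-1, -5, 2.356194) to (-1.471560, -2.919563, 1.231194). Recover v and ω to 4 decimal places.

Δθ = 1.231194 − 2.356194 = -1.125000
ω = Δθ/dt = -1.125000/1.5 = -0.7500
R = −Δy/(cos θ' − cos θ) = -2.0000
v = R·ω = -2.0000·-0.7500 = 1.5000

v = 1.5000, ω = -0.7500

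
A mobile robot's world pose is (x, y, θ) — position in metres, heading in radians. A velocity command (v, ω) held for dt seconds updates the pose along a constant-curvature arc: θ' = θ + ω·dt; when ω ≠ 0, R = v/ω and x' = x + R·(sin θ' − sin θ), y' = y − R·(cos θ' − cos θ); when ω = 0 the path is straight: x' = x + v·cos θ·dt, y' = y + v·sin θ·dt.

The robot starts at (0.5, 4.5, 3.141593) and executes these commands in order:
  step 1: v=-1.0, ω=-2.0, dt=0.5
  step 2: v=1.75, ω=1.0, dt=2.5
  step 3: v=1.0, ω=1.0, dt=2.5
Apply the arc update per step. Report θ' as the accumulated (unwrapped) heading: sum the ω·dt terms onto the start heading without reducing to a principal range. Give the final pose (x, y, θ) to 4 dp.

(-0.5432, 2.7240, 7.1416)

step 1: θ'=2.1416 (R=0.5000) → pose (0.9207, 4.2702, 2.1416)
step 2: θ'=4.6416 (R=1.7500) → pose (-2.2975, 3.4484, 4.6416)
step 3: θ'=7.1416 (R=1.0000) → pose (-0.5432, 2.7240, 7.1416)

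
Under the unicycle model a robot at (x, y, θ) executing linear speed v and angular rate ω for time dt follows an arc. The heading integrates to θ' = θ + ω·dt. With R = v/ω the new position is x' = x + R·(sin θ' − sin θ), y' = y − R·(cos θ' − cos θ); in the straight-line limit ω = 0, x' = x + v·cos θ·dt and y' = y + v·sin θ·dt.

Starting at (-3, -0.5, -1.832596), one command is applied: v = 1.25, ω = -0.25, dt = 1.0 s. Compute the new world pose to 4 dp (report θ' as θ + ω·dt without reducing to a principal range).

θ' = -1.8326 + -0.25·1.0 = -2.0826
R = v/ω = 1.25/-0.25 = -5.0000
x' = -3 + -5.0000·(sin -2.0826 − sin -1.8326) = -3.4703
y' = -0.5 − -5.0000·(cos -2.0826 − cos -1.8326) = -1.6546

(-3.4703, -1.6546, -2.0826)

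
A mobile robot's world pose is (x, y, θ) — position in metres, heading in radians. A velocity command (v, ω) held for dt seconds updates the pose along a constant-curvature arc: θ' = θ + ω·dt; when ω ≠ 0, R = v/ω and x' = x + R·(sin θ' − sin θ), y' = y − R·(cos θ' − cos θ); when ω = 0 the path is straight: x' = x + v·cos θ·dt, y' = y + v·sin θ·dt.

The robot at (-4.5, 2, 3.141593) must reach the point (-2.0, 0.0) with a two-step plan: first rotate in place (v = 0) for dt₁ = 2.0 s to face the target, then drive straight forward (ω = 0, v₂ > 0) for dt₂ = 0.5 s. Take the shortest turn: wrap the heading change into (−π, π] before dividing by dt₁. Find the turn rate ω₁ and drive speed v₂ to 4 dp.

ω₁ = 1.2334, v₂ = 6.4031

heading to target = atan2(0−2, -2−-4.5) = -0.6747
Δθ = wrap(-0.6747 − 3.1416) = 2.4669; ω₁ = Δθ/dt₁ = 1.2334
distance = √((-2−-4.5)² + (0−2)²) = 3.2016; v₂ = distance/dt₂ = 6.4031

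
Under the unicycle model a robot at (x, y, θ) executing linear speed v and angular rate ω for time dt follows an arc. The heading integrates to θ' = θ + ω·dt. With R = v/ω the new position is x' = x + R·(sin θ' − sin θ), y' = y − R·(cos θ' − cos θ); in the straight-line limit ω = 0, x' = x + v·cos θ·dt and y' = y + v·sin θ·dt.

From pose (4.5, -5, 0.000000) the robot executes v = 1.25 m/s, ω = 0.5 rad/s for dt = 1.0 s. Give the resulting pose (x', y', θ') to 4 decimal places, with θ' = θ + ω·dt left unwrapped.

θ' = 0.0000 + 0.5·1.0 = 0.5000
R = v/ω = 1.25/0.5 = 2.5000
x' = 4.5 + 2.5000·(sin 0.5000 − sin 0.0000) = 5.6986
y' = -5 − 2.5000·(cos 0.5000 − cos 0.0000) = -4.6940

(5.6986, -4.6940, 0.5000)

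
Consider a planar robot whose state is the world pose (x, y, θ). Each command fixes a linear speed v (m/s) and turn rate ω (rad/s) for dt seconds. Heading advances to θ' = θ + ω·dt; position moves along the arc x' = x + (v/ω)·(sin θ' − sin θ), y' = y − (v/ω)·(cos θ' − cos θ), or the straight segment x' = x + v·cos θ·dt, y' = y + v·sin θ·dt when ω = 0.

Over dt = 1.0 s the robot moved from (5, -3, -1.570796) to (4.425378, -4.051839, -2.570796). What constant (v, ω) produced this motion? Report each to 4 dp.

Δθ = -2.570796 − -1.570796 = -1.000000
ω = Δθ/dt = -1.000000/1.0 = -1.0000
R = −Δy/(cos θ' − cos θ) = -1.2500
v = R·ω = -1.2500·-1.0000 = 1.2500

v = 1.2500, ω = -1.0000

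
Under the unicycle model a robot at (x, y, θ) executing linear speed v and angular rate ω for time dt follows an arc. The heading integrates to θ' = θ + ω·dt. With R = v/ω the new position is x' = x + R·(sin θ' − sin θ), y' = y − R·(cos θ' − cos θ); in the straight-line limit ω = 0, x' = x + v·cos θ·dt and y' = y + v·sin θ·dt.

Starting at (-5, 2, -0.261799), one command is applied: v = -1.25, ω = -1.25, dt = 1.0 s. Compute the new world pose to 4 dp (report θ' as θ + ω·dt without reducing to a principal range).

(-5.7394, 2.9070, -1.5118)

θ' = -0.2618 + -1.25·1.0 = -1.5118
R = v/ω = -1.25/-1.25 = 1.0000
x' = -5 + 1.0000·(sin -1.5118 − sin -0.2618) = -5.7394
y' = 2 − 1.0000·(cos -1.5118 − cos -0.2618) = 2.9070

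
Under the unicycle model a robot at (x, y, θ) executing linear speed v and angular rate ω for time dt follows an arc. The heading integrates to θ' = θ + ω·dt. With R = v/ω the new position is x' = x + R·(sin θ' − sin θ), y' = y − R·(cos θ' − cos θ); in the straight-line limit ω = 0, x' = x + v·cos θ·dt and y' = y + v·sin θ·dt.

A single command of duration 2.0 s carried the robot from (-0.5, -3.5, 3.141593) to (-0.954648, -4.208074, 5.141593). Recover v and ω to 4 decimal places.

Δθ = 5.141593 − 3.141593 = 2.000000
ω = Δθ/dt = 2.000000/2.0 = 1.0000
R = −Δy/(cos θ' − cos θ) = 0.5000
v = R·ω = 0.5000·1.0000 = 0.5000

v = 0.5000, ω = 1.0000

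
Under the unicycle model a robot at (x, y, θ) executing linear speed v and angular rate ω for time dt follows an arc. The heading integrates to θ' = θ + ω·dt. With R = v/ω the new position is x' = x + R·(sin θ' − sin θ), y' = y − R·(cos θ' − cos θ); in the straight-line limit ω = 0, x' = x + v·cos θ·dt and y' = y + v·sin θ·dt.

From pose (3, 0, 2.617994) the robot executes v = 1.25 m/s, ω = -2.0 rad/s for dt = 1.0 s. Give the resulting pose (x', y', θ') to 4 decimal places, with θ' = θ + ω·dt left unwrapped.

θ' = 2.6180 + -2.0·1.0 = 0.6180
R = v/ω = 1.25/-2.0 = -0.6250
x' = 3 + -0.6250·(sin 0.6180 − sin 2.6180) = 2.9504
y' = 0 − -0.6250·(cos 0.6180 − cos 2.6180) = 1.0507

(2.9504, 1.0507, 0.6180)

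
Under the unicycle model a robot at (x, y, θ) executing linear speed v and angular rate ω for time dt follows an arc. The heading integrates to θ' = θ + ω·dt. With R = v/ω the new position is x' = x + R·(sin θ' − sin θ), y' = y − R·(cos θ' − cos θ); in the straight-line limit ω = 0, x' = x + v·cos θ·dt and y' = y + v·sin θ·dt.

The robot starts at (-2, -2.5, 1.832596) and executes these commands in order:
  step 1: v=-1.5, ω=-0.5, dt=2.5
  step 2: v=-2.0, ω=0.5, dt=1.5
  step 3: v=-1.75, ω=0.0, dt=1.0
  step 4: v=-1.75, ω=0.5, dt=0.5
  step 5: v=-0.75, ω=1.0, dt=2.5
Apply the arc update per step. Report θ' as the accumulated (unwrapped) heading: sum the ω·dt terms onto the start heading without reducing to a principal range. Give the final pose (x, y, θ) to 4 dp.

(-4.0889, -11.1785, 4.0826)

step 1: θ'=0.5826 (R=3.0000) → pose (-3.2472, -5.7816, 0.5826)
step 2: θ'=1.3326 (R=-4.0000) → pose (-4.9335, -8.1779, 1.3326)
step 3: θ'=1.3326 (straight) → pose (-5.3464, -9.8785, 1.3326)
step 4: θ'=1.5826 (R=-3.5000) → pose (-5.4450, -10.7456, 1.5826)
step 5: θ'=4.0826 (R=-0.7500) → pose (-4.0889, -11.1785, 4.0826)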